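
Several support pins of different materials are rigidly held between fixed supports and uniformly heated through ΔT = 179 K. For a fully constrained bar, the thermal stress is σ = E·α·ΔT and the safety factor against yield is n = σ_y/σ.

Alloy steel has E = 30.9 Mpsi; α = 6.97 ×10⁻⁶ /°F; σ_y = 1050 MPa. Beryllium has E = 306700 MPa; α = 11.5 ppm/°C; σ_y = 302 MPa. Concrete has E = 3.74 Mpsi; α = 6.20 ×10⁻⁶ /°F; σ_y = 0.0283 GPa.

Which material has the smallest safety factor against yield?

beryllium

With everything in SI (GPa, ×10⁻⁶/K, MPa):
  alloy steel: E = 213.0, α = 12.5, σ_y = 1050 → σ = 478 MPa, n = 2.19
  beryllium: E = 306.7, α = 11.5, σ_y = 302.0 → σ = 631 MPa, n = 0.478
  concrete: E = 25.79, α = 11.2, σ_y = 28.30 → σ = 51.5 MPa, n = 0.549
The minimum is beryllium at n = 0.478.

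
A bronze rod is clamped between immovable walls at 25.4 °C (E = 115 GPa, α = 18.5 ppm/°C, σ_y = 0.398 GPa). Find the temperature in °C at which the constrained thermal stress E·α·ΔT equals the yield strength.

212 °C

σ_y = 0.398 GPa = 398.0 MPa.
E·α·ΔT = 398.0 MPa ⇒ ΔT = 398.0 / (115.0×10³ × 18.5×10⁻⁶) = 187.1 K.
T = 25.4 + 187.1 = 212.5 °C.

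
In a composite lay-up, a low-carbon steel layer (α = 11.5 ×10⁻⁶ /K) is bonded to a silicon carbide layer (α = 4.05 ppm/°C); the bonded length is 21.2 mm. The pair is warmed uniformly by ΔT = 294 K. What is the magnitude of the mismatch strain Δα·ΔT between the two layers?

2.19×10⁻³

Δα = |11.5 − 4.05|×10⁻⁶/K = 7.45×10⁻⁶/K.
Mismatch strain = Δα·ΔT = 7.45×10⁻⁶ × 294.0 = 2.19×10⁻³.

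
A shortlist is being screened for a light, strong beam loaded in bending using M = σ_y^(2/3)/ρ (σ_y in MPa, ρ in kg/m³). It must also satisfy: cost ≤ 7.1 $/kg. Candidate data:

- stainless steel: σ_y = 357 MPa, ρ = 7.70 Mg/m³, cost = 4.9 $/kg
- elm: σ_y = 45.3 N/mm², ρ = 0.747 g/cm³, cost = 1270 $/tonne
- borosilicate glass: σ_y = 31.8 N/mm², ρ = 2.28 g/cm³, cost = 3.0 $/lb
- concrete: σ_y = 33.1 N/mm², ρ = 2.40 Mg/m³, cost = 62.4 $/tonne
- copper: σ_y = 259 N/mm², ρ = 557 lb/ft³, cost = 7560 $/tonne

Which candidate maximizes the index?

elm

Screen on constraints: cost ≤ 7.1 $/kg. Survivors: stainless steel, elm, borosilicate glass, concrete.
Putting every candidate on a common basis:
  stainless steel: σ_y = 357.0 MPa, ρ = 7700 kg/m³
  elm: σ_y = 45.30 MPa, ρ = 747.0 kg/m³
  borosilicate glass: σ_y = 31.80 MPa, ρ = 2280 kg/m³
  concrete: σ_y = 33.10 MPa, ρ = 2400 kg/m³
  elm: M = 17.0×10⁻³
  stainless steel: M = 6.54×10⁻³
  borosilicate glass: M = 4.40×10⁻³
  concrete: M = 4.30×10⁻³
Elm ranks first.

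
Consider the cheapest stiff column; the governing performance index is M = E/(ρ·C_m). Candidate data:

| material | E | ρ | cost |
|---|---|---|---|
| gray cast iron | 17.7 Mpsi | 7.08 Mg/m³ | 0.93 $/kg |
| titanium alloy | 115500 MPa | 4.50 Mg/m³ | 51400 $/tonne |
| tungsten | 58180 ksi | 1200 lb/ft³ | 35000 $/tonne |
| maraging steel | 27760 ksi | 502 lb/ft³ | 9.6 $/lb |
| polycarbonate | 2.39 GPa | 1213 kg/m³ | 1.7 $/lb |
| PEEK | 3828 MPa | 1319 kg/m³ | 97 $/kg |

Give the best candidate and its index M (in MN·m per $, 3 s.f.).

Putting every candidate on a common basis:
  gray cast iron: E = 122.0 GPa, ρ = 7080 kg/m³, cost = 0.9300 $/kg
  titanium alloy: E = 115.5 GPa, ρ = 4500 kg/m³, cost = 51.40 $/kg
  tungsten: E = 401.1 GPa, ρ = 19220 kg/m³, cost = 35.00 $/kg
  maraging steel: E = 191.4 GPa, ρ = 8041 kg/m³, cost = 21.16 $/kg
  polycarbonate: E = 2.390 GPa, ρ = 1213 kg/m³, cost = 3.748 $/kg
  PEEK: E = 3.828 GPa, ρ = 1319 kg/m³, cost = 97.00 $/kg
  gray cast iron: M = 18.5 MN·m per $
  maraging steel: M = 1.12 MN·m per $
  tungsten: M = 0.596 MN·m per $
  polycarbonate: M = 0.526 MN·m per $
  titanium alloy: M = 0.499 MN·m per $
  PEEK: M = 0.0299 MN·m per $
Gray cast iron ranks first.

gray cast iron, M = 18.5 MN·m per $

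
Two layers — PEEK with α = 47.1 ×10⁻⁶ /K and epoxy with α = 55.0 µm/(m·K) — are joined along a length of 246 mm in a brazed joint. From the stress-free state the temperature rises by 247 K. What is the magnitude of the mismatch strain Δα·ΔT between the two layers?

1.95×10⁻³

Δα = |47.1 − 55.0|×10⁻⁶/K = 7.90×10⁻⁶/K.
Mismatch strain = Δα·ΔT = 7.90×10⁻⁶ × 247.0 = 1.95×10⁻³.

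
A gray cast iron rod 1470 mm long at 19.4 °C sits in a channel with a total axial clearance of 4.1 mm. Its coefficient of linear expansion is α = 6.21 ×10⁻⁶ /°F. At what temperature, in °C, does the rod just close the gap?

269 °C

α = 6.21×10⁻⁶/°F × 9/5 = 11.2×10⁻⁶/K.
α·L₀·ΔT = 4.1 mm ⇒ ΔT = 4.1 / (11.2×10⁻⁶ × 1470.0) = 249.5 K.
T = 19.4 + 249.5 = 268.9 °C.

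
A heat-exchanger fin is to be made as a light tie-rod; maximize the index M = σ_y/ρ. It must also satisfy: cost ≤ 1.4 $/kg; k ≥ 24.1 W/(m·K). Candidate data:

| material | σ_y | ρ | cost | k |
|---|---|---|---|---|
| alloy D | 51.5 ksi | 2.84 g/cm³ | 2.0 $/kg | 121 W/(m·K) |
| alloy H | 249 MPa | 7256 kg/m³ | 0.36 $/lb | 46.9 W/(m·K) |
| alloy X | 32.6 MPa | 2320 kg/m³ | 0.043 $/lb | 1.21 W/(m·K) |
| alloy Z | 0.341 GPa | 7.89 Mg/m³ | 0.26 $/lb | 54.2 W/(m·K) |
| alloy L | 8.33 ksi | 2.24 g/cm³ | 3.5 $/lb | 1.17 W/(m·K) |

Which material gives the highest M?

Screen on constraints: cost ≤ 1.4 $/kg; k ≥ 24.1 W/(m·K). Survivors: alloy H, alloy Z.
In SI units:
  alloy H: σ_y = 249.0 MPa, ρ = 7256 kg/m³
  alloy Z: σ_y = 341.0 MPa, ρ = 7890 kg/m³
  alloy Z: M = 43.2 kN·m/kg
  alloy H: M = 34.3 kN·m/kg
Alloy Z has the largest M.

alloy Z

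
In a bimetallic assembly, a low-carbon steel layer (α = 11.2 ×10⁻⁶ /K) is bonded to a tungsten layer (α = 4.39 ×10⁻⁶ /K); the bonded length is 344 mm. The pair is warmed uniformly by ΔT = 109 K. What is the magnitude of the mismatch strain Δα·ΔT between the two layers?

7.42×10⁻⁴

Δα = |11.2 − 4.39|×10⁻⁶/K = 6.81×10⁻⁶/K.
Mismatch strain = Δα·ΔT = 6.81×10⁻⁶ × 109.0 = 7.42×10⁻⁴.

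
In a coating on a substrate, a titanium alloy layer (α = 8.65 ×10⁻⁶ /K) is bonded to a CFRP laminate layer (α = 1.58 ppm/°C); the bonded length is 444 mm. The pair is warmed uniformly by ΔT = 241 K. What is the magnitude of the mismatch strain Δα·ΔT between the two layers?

1.70×10⁻³

Δα = |8.65 − 1.58|×10⁻⁶/K = 7.07×10⁻⁶/K.
Mismatch strain = Δα·ΔT = 7.07×10⁻⁶ × 241.0 = 1.70×10⁻³.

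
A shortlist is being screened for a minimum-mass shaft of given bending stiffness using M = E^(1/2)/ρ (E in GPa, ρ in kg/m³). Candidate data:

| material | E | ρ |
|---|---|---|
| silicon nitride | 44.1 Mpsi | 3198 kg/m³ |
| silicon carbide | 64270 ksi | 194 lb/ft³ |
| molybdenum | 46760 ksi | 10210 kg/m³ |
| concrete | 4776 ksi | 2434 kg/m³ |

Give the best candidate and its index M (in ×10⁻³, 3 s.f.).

silicon carbide, M = 6.77×10⁻³

Normalizing units and computing the index:
  silicon nitride: E = 304.1 GPa, ρ = 3198 kg/m³
  silicon carbide: E = 443.1 GPa, ρ = 3108 kg/m³
  molybdenum: E = 322.4 GPa, ρ = 10210 kg/m³
  concrete: E = 32.93 GPa, ρ = 2434 kg/m³
  silicon carbide: M = 6.77×10⁻³
  silicon nitride: M = 5.45×10⁻³
  concrete: M = 2.36×10⁻³
  molybdenum: M = 1.76×10⁻³
Silicon carbide has the largest M.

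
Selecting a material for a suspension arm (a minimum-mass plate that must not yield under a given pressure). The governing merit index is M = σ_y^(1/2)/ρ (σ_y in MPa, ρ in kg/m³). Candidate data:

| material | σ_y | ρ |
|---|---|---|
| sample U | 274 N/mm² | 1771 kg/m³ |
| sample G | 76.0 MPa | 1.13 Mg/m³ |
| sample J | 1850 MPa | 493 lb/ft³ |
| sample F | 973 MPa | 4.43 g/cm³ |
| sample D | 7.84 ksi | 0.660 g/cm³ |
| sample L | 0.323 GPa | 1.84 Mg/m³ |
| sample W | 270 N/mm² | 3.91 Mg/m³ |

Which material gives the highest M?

sample D

In SI units:
  sample U: σ_y = 274.0 MPa, ρ = 1771 kg/m³
  sample G: σ_y = 76.00 MPa, ρ = 1130 kg/m³
  sample J: σ_y = 1850 MPa, ρ = 7897 kg/m³
  sample F: σ_y = 973.0 MPa, ρ = 4430 kg/m³
  sample D: σ_y = 54.05 MPa, ρ = 660.0 kg/m³
  sample L: σ_y = 323.0 MPa, ρ = 1840 kg/m³
  sample W: σ_y = 270.0 MPa, ρ = 3910 kg/m³
  sample D: M = 11.1×10⁻³
  sample L: M = 9.77×10⁻³
  sample U: M = 9.35×10⁻³
  sample G: M = 7.71×10⁻³
  sample F: M = 7.04×10⁻³
  sample J: M = 5.45×10⁻³
  sample W: M = 4.20×10⁻³
The maximum is for sample D.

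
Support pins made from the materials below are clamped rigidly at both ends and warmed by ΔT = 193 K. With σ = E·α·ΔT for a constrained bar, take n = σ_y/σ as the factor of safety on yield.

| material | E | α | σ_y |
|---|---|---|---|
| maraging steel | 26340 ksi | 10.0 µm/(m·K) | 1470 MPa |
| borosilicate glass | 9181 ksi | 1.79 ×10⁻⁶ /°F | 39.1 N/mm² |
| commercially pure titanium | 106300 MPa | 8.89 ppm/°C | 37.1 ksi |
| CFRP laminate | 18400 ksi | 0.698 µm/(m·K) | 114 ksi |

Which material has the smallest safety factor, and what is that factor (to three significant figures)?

borosilicate glass, n = 0.993

Converting E to GPa, α to ×10⁻⁶/K, σ_y to MPa, then σ and n for each:
  maraging steel: E = 181.6, α = 10.0, σ_y = 1470 → σ = 351 MPa, n = 4.19
  borosilicate glass: E = 63.30, α = 3.22, σ_y = 39.10 → σ = 39.4 MPa, n = 0.993
  commercially pure titanium: E = 106.3, α = 8.89, σ_y = 255.8 → σ = 182 MPa, n = 1.40
  CFRP laminate: E = 126.9, α = 0.698, σ_y = 786.0 → σ = 17.1 MPa, n = 46.0
The minimum is borosilicate glass at n = 0.993.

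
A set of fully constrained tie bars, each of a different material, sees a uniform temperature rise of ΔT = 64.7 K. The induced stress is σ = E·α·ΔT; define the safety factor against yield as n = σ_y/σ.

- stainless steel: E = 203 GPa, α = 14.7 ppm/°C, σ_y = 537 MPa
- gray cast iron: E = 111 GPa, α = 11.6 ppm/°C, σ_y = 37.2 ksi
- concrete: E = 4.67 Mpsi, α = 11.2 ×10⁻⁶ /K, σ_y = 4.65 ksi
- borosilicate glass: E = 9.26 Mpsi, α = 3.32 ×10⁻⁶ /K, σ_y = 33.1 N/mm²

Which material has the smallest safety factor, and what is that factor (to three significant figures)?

In consistent units (E in GPa, α in ×10⁻⁶/K, σ_y in MPa):
  stainless steel: E = 203.0, α = 14.7, σ_y = 537.0 → σ = 193 MPa, n = 2.78
  gray cast iron: E = 111.0, α = 11.6, σ_y = 256.5 → σ = 83.3 MPa, n = 3.08
  concrete: E = 32.20, α = 11.2, σ_y = 32.06 → σ = 23.3 MPa, n = 1.37
  borosilicate glass: E = 63.85, α = 3.32, σ_y = 33.10 → σ = 13.7 MPa, n = 2.41
The minimum is concrete at n = 1.37.

concrete, n = 1.37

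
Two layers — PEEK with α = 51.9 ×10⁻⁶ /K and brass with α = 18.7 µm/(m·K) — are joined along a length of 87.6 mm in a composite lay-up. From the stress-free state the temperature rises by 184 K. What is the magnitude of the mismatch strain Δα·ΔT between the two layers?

6.11×10⁻³

Δα = |51.9 − 18.7|×10⁻⁶/K = 33.2×10⁻⁶/K.
Mismatch strain = Δα·ΔT = 33.2×10⁻⁶ × 184.0 = 6.11×10⁻³.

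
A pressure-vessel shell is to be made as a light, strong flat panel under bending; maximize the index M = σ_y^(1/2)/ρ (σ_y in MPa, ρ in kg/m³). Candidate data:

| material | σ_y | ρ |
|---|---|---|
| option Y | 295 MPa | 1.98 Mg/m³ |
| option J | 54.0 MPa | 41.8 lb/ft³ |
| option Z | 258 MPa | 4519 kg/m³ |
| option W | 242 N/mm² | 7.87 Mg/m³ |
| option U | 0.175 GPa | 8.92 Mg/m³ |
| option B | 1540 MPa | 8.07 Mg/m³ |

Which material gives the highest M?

option J

Normalizing units and computing the index:
  option Y: σ_y = 295.0 MPa, ρ = 1980 kg/m³
  option J: σ_y = 54.00 MPa, ρ = 669.6 kg/m³
  option Z: σ_y = 258.0 MPa, ρ = 4519 kg/m³
  option W: σ_y = 242.0 MPa, ρ = 7870 kg/m³
  option U: σ_y = 175.0 MPa, ρ = 8920 kg/m³
  option B: σ_y = 1540 MPa, ρ = 8070 kg/m³
  option J: M = 11.0×10⁻³
  option Y: M = 8.67×10⁻³
  option B: M = 4.86×10⁻³
  option Z: M = 3.55×10⁻³
  option W: M = 1.98×10⁻³
  option U: M = 1.48×10⁻³
The maximum is for option J.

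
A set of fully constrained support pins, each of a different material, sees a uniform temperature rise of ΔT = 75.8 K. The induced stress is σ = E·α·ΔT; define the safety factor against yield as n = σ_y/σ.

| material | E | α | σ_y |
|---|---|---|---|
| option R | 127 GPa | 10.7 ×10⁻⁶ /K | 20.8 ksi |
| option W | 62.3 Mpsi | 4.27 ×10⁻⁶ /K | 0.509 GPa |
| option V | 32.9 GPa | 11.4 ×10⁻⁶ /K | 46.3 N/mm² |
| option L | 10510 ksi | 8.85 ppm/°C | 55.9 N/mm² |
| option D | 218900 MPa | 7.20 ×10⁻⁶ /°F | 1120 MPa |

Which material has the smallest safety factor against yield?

With everything in SI (GPa, ×10⁻⁶/K, MPa):
  option R: E = 127.0, α = 10.7, σ_y = 143.4 → σ = 103 MPa, n = 1.39
  option W: E = 429.5, α = 4.27, σ_y = 509.0 → σ = 139 MPa, n = 3.66
  option V: E = 32.90, α = 11.4, σ_y = 46.30 → σ = 28.4 MPa, n = 1.63
  option L: E = 72.46, α = 8.85, σ_y = 55.90 → σ = 48.6 MPa, n = 1.15
  option D: E = 218.9, α = 13.0, σ_y = 1120 → σ = 215 MPa, n = 5.21
Smallest n: option L with n = 1.15.

option L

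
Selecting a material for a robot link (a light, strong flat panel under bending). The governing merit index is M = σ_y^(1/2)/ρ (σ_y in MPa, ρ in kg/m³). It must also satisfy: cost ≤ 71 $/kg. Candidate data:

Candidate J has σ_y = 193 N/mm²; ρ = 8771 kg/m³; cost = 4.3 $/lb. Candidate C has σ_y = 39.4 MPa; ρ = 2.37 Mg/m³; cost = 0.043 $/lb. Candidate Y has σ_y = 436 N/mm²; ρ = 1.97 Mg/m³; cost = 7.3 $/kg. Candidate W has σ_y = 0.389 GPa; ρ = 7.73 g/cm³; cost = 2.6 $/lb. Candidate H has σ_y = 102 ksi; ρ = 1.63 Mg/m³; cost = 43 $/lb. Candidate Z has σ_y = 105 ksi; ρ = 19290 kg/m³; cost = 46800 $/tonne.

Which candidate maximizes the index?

Screen on constraints: cost ≤ 71 $/kg. Survivors: candidate J, candidate C, candidate Y, candidate W, candidate Z.
Putting every candidate on a common basis:
  candidate J: σ_y = 193.0 MPa, ρ = 8771 kg/m³
  candidate C: σ_y = 39.40 MPa, ρ = 2370 kg/m³
  candidate Y: σ_y = 436.0 MPa, ρ = 1970 kg/m³
  candidate W: σ_y = 389.0 MPa, ρ = 7730 kg/m³
  candidate Z: σ_y = 723.9 MPa, ρ = 19290 kg/m³
  candidate Y: M = 10.6×10⁻³
  candidate C: M = 2.65×10⁻³
  candidate W: M = 2.55×10⁻³
  candidate J: M = 1.58×10⁻³
  candidate Z: M = 1.39×10⁻³
The maximum is for candidate Y.

candidate Y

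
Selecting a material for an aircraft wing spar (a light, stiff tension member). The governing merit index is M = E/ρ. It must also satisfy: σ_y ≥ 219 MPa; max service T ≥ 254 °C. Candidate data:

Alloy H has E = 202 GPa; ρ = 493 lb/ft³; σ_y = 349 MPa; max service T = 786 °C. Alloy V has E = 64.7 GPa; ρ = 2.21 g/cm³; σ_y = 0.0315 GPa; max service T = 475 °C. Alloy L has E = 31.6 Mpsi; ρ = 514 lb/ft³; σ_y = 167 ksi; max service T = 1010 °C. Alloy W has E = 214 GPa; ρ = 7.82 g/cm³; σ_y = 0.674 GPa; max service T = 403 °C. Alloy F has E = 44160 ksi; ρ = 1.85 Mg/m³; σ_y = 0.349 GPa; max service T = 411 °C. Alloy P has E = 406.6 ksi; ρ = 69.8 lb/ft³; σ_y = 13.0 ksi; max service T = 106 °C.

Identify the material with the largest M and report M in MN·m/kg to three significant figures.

alloy F, M = 165 MN·m/kg

Screen on constraints: σ_y ≥ 219 MPa; max service T ≥ 254 °C. Survivors: alloy H, alloy L, alloy W, alloy F.
In SI units:
  alloy H: E = 202.0 GPa, ρ = 7897 kg/m³
  alloy L: E = 217.9 GPa, ρ = 8233 kg/m³
  alloy W: E = 214.0 GPa, ρ = 7820 kg/m³
  alloy F: E = 304.5 GPa, ρ = 1850 kg/m³
  alloy F: M = 165 MN·m/kg
  alloy W: M = 27.4 MN·m/kg
  alloy L: M = 26.5 MN·m/kg
  alloy H: M = 25.6 MN·m/kg
Alloy F has the largest M.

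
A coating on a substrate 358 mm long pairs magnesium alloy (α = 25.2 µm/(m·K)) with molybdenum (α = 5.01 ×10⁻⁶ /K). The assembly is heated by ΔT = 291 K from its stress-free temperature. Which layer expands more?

α(magnesium alloy) = 25.2×10⁻⁶/K vs α(molybdenum) = 5.01×10⁻⁶/K.
Higher α expands more for the same ΔT: magnesium alloy.

magnesium alloy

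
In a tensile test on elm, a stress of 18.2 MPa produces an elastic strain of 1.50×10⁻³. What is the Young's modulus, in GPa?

12.1 GPa

E = σ/ε = 18.2 MPa / 1.50×10⁻³ = 12130 MPa = 12.1 GPa.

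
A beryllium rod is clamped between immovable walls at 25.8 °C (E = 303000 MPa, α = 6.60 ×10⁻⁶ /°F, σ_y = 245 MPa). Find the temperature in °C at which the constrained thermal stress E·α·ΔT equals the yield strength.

E = 303000 MPa = 303.0 GPa.
α = 6.60×10⁻⁶/°F × 9/5 = 11.9×10⁻⁶/K.
E·α·ΔT = 245.0 MPa ⇒ ΔT = 245.0 / (303.0×10³ × 11.9×10⁻⁶) = 68.06 K.
T = 25.8 + 68.06 = 93.86 °C.

93.9 °C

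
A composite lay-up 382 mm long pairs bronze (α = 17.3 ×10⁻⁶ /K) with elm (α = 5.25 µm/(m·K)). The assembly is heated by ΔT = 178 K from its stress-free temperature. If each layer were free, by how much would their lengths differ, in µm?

Δα = |17.3 − 5.25|×10⁻⁶/K = 12.1×10⁻⁶/K.
ΔL_mismatch = Δα·L·ΔT = 12.1×10⁻⁶ × 382.0 mm × 178.0 K = 819 µm.

819 µm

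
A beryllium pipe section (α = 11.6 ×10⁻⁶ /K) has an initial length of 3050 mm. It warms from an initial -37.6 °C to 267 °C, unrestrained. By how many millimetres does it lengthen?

ΔT = 267 − (-37.6) = 304.6 K.
ΔL = α·L₀·ΔT = 11.6×10⁻⁶ × 3050 mm × 304.6 K = 10.8 mm.

10.8 mm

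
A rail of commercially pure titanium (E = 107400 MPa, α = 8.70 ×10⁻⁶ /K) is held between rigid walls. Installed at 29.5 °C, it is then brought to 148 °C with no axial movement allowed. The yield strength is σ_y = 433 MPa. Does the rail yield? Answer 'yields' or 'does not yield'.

does not yield

E = 107400 MPa = 107.4 GPa.
ΔT = 118.5 K. Constrained thermal stress σ = E·α·ΔT = 107.4×10³ MPa × 8.70×10⁻⁶ × 118.5 = 111 MPa (compressive).
Compare to σ_y = 433 MPa: σ < σ_y, so it does not yield.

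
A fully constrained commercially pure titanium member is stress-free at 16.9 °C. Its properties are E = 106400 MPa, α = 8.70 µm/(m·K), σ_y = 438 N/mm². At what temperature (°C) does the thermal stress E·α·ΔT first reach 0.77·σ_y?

E = 106400 MPa = 106.4 GPa.
σ_y = 438 N/mm² = 438.0 MPa.
E·α·ΔT = 337.3 MPa ⇒ ΔT = 337.3 / (106.4×10³ × 8.70×10⁻⁶) = 364.3 K.
T = 16.9 + 364.3 = 381.2 °C.

381 °C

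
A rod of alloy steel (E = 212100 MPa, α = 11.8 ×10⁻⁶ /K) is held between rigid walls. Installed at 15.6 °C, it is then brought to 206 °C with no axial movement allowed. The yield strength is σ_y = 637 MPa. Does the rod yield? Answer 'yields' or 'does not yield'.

does not yield

E = 212100 MPa = 212.1 GPa.
ΔT = 190.4 K. Constrained thermal stress σ = E·α·ΔT = 212.1×10³ MPa × 11.8×10⁻⁶ × 190.4 = 477 MPa (compressive).
Compare to σ_y = 637 MPa: σ < σ_y, so it does not yield.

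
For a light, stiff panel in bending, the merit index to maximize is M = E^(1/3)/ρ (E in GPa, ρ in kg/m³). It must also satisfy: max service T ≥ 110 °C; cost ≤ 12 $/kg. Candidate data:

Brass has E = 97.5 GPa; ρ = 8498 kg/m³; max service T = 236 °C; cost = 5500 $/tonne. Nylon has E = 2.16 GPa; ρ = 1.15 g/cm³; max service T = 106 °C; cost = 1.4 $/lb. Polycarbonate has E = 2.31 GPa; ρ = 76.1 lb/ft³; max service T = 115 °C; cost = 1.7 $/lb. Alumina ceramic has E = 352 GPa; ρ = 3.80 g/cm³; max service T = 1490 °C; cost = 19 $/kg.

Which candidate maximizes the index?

Screen on constraints: max service T ≥ 110 °C; cost ≤ 12 $/kg. Survivors: brass, polycarbonate.
After converting to SI:
  brass: E = 97.50 GPa, ρ = 8498 kg/m³
  polycarbonate: E = 2.310 GPa, ρ = 1219 kg/m³
  polycarbonate: M = 1.08×10⁻³
  brass: M = 0.542×10⁻³
Polycarbonate has the largest M.

polycarbonate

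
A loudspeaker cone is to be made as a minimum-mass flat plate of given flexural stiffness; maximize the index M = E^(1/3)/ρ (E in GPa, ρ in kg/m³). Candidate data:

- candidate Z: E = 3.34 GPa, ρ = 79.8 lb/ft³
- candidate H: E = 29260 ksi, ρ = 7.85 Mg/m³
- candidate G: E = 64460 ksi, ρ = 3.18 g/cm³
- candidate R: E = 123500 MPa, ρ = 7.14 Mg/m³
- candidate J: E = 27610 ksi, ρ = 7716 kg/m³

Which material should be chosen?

candidate G

In SI units:
  candidate Z: E = 3.340 GPa, ρ = 1278 kg/m³
  candidate H: E = 201.7 GPa, ρ = 7850 kg/m³
  candidate G: E = 444.4 GPa, ρ = 3180 kg/m³
  candidate R: E = 123.5 GPa, ρ = 7140 kg/m³
  candidate J: E = 190.4 GPa, ρ = 7716 kg/m³
  candidate G: M = 2.40×10⁻³
  candidate Z: M = 1.17×10⁻³
  candidate H: M = 0.747×10⁻³
  candidate J: M = 0.746×10⁻³
  candidate R: M = 0.697×10⁻³
Candidate G has the largest M.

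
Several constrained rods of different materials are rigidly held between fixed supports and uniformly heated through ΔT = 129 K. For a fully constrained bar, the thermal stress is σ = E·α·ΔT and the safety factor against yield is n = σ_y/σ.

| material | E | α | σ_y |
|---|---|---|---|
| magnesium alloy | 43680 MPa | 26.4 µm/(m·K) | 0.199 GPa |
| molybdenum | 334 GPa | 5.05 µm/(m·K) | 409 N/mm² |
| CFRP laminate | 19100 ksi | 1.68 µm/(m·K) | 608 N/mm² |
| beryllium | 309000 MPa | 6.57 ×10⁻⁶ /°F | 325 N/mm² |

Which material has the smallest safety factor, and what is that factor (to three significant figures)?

Per material, after unit conversion:
  magnesium alloy: E = 43.68, α = 26.4, σ_y = 199.0 → σ = 149 MPa, n = 1.34
  molybdenum: E = 334.0, α = 5.05, σ_y = 409.0 → σ = 218 MPa, n = 1.88
  CFRP laminate: E = 131.7, α = 1.68, σ_y = 608.0 → σ = 28.5 MPa, n = 21.3
  beryllium: E = 309.0, α = 11.8, σ_y = 325.0 → σ = 471 MPa, n = 0.689
Beryllium has the lowest safety factor, n = 0.689.

beryllium, n = 0.689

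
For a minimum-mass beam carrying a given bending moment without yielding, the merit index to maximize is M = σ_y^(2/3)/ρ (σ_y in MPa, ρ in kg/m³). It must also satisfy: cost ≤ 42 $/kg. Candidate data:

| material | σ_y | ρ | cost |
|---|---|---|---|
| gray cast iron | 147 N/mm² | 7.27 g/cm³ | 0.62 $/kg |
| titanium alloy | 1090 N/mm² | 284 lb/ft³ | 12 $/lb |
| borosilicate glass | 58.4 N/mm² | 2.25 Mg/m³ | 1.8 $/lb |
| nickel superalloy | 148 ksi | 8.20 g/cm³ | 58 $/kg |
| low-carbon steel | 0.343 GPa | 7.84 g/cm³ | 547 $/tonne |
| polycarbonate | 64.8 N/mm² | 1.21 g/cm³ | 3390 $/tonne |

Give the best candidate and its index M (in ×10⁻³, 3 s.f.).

titanium alloy, M = 23.3×10⁻³

Screen on constraints: cost ≤ 42 $/kg. Survivors: gray cast iron, titanium alloy, borosilicate glass, low-carbon steel, polycarbonate.
Putting every candidate on a common basis:
  gray cast iron: σ_y = 147.0 MPa, ρ = 7270 kg/m³
  titanium alloy: σ_y = 1090 MPa, ρ = 4549 kg/m³
  borosilicate glass: σ_y = 58.40 MPa, ρ = 2250 kg/m³
  low-carbon steel: σ_y = 343.0 MPa, ρ = 7840 kg/m³
  polycarbonate: σ_y = 64.80 MPa, ρ = 1210 kg/m³
  titanium alloy: M = 23.3×10⁻³
  polycarbonate: M = 13.3×10⁻³
  borosilicate glass: M = 6.69×10⁻³
  low-carbon steel: M = 6.25×10⁻³
  gray cast iron: M = 3.83×10⁻³
The maximum is for titanium alloy.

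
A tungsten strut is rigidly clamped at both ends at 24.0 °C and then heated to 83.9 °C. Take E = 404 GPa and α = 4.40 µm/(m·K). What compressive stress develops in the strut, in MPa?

106 MPa

ΔT = 59.90 K. Constrained thermal stress σ = E·α·ΔT = 404.0×10³ MPa × 4.40×10⁻⁶ × 59.90 = 106 MPa (compressive).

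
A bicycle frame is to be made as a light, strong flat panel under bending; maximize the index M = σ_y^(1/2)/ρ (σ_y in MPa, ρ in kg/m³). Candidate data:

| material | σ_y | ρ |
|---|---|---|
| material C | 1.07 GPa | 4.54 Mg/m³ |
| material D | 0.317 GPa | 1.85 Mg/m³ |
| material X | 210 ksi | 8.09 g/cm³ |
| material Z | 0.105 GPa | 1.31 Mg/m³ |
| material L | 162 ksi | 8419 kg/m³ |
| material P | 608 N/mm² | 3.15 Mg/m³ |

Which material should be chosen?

material D

In SI units:
  material C: σ_y = 1070 MPa, ρ = 4540 kg/m³
  material D: σ_y = 317.0 MPa, ρ = 1850 kg/m³
  material X: σ_y = 1448 MPa, ρ = 8090 kg/m³
  material Z: σ_y = 105.0 MPa, ρ = 1310 kg/m³
  material L: σ_y = 1117 MPa, ρ = 8419 kg/m³
  material P: σ_y = 608.0 MPa, ρ = 3150 kg/m³
  material D: M = 9.62×10⁻³
  material P: M = 7.83×10⁻³
  material Z: M = 7.82×10⁻³
  material C: M = 7.21×10⁻³
  material X: M = 4.70×10⁻³
  material L: M = 3.97×10⁻³
Material D has the largest M.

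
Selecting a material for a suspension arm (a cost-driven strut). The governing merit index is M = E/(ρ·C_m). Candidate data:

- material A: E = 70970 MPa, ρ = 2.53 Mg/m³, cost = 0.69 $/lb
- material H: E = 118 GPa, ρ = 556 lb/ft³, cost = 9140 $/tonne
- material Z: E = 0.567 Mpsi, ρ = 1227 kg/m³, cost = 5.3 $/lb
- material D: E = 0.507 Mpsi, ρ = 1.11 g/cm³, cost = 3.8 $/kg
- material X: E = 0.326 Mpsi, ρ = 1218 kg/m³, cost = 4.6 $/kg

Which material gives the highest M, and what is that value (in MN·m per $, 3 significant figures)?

material A, M = 18.4 MN·m per $

Putting every candidate on a common basis:
  material A: E = 70.97 GPa, ρ = 2530 kg/m³, cost = 1.521 $/kg
  material H: E = 118.0 GPa, ρ = 8906 kg/m³, cost = 9.140 $/kg
  material Z: E = 3.909 GPa, ρ = 1227 kg/m³, cost = 11.68 $/kg
  material D: E = 3.496 GPa, ρ = 1110 kg/m³, cost = 3.800 $/kg
  material X: E = 2.248 GPa, ρ = 1218 kg/m³, cost = 4.600 $/kg
  material A: M = 18.4 MN·m per $
  material H: M = 1.45 MN·m per $
  material D: M = 0.829 MN·m per $
  material X: M = 0.401 MN·m per $
  material Z: M = 0.273 MN·m per $
Material A has the largest M.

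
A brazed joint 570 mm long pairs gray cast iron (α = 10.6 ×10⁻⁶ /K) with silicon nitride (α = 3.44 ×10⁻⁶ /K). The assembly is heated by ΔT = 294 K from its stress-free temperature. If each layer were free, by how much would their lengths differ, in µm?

1200 µm

Δα = |10.6 − 3.44|×10⁻⁶/K = 7.16×10⁻⁶/K.
ΔL_mismatch = Δα·L·ΔT = 7.16×10⁻⁶ × 570.0 mm × 294.0 K = 1200 µm.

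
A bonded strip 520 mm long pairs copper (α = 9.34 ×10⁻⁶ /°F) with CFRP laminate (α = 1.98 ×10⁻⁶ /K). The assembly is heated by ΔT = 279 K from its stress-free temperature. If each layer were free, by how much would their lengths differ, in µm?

copper: α = 9.34×10⁻⁶/°F × 9/5 = 16.8×10⁻⁶/K.
Δα = |16.8 − 1.98|×10⁻⁶/K = 14.8×10⁻⁶/K.
ΔL_mismatch = Δα·L·ΔT = 14.8×10⁻⁶ × 520.0 mm × 279.0 K = 2150 µm.

2150 µm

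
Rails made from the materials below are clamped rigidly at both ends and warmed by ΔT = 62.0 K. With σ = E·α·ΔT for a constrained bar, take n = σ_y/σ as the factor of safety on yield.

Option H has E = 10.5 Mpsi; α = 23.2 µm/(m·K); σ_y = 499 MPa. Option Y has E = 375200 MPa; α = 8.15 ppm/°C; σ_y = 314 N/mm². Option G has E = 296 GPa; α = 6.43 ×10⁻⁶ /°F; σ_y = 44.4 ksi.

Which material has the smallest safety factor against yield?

option G

Per material, after unit conversion:
  option H: E = 72.39, α = 23.2, σ_y = 499.0 → σ = 104 MPa, n = 4.79
  option Y: E = 375.2, α = 8.15, σ_y = 314.0 → σ = 190 MPa, n = 1.66
  option G: E = 296.0, α = 11.6, σ_y = 306.1 → σ = 212 MPa, n = 1.44
The minimum is option G at n = 1.44.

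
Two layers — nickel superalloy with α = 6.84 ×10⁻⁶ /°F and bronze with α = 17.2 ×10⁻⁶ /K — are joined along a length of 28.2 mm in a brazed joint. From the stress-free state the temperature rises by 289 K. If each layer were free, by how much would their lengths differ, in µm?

nickel superalloy: α = 6.84×10⁻⁶/°F × 9/5 = 12.3×10⁻⁶/K.
Δα = |12.3 − 17.2|×10⁻⁶/K = 4.89×10⁻⁶/K.
ΔL_mismatch = Δα·L·ΔT = 4.89×10⁻⁶ × 28.2 mm × 289.0 K = 39.8 µm.

39.8 µm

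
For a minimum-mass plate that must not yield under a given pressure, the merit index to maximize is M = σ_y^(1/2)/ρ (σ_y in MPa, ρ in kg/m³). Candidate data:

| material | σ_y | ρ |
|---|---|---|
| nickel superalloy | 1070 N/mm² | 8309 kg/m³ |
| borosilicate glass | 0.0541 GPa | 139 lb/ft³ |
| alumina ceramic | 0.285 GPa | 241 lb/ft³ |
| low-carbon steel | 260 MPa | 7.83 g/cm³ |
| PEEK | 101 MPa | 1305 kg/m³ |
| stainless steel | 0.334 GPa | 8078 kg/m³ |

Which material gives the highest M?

PEEK

In SI units:
  nickel superalloy: σ_y = 1070 MPa, ρ = 8309 kg/m³
  borosilicate glass: σ_y = 54.10 MPa, ρ = 2227 kg/m³
  alumina ceramic: σ_y = 285.0 MPa, ρ = 3860 kg/m³
  low-carbon steel: σ_y = 260.0 MPa, ρ = 7830 kg/m³
  PEEK: σ_y = 101.0 MPa, ρ = 1305 kg/m³
  stainless steel: σ_y = 334.0 MPa, ρ = 8078 kg/m³
  PEEK: M = 7.70×10⁻³
  alumina ceramic: M = 4.37×10⁻³
  nickel superalloy: M = 3.94×10⁻³
  borosilicate glass: M = 3.30×10⁻³
  stainless steel: M = 2.26×10⁻³
  low-carbon steel: M = 2.06×10⁻³
Highest index: PEEK.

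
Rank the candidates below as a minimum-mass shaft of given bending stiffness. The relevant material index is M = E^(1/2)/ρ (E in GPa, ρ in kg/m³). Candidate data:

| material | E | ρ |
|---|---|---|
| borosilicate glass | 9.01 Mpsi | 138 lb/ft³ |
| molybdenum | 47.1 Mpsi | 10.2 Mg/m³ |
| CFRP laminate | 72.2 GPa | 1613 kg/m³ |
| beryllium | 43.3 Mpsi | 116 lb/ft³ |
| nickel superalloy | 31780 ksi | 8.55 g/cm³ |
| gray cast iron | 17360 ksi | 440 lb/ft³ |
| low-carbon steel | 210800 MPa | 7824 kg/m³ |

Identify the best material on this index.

beryllium

Convert each candidate to consistent units, then evaluate M:
  borosilicate glass: E = 62.12 GPa, ρ = 2211 kg/m³
  molybdenum: E = 324.7 GPa, ρ = 10200 kg/m³
  CFRP laminate: E = 72.20 GPa, ρ = 1613 kg/m³
  beryllium: E = 298.5 GPa, ρ = 1858 kg/m³
  nickel superalloy: E = 219.1 GPa, ρ = 8550 kg/m³
  gray cast iron: E = 119.7 GPa, ρ = 7048 kg/m³
  low-carbon steel: E = 210.8 GPa, ρ = 7824 kg/m³
  beryllium: M = 9.30×10⁻³
  CFRP laminate: M = 5.27×10⁻³
  borosilicate glass: M = 3.57×10⁻³
  low-carbon steel: M = 1.86×10⁻³
  molybdenum: M = 1.77×10⁻³
  nickel superalloy: M = 1.73×10⁻³
  gray cast iron: M = 1.55×10⁻³
Beryllium ranks first.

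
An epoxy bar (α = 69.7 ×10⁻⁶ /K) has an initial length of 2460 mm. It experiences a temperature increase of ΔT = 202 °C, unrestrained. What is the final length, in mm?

2494.6 mm

ΔL = α·L₀·ΔT = 69.7×10⁻⁶ × 2460 mm × 202.0 K = 34.6 mm.
L = L₀ + ΔL = 2460 + 34.6 = 2494.6 mm.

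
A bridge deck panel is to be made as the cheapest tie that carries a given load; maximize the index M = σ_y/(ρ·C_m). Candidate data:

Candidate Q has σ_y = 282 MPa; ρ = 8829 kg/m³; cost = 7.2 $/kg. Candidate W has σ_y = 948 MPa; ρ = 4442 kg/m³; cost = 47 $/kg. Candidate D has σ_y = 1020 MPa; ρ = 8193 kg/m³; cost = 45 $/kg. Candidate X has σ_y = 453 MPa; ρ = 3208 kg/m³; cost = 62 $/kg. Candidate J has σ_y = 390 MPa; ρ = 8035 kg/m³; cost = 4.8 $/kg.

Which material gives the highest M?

Computing M directly (units already consistent):
  candidate J: M = 10.1 kN·m per $
  candidate W: M = 4.54 kN·m per $
  candidate Q: M = 4.44 kN·m per $
  candidate D: M = 2.77 kN·m per $
  candidate X: M = 2.28 kN·m per $
The maximum is for candidate J.

candidate J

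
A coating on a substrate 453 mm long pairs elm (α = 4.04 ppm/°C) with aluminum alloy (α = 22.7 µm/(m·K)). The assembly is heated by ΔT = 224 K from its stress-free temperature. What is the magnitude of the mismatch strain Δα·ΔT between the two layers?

4.18×10⁻³

Δα = |4.04 − 22.7|×10⁻⁶/K = 18.7×10⁻⁶/K.
Mismatch strain = Δα·ΔT = 18.7×10⁻⁶ × 224.0 = 4.18×10⁻³.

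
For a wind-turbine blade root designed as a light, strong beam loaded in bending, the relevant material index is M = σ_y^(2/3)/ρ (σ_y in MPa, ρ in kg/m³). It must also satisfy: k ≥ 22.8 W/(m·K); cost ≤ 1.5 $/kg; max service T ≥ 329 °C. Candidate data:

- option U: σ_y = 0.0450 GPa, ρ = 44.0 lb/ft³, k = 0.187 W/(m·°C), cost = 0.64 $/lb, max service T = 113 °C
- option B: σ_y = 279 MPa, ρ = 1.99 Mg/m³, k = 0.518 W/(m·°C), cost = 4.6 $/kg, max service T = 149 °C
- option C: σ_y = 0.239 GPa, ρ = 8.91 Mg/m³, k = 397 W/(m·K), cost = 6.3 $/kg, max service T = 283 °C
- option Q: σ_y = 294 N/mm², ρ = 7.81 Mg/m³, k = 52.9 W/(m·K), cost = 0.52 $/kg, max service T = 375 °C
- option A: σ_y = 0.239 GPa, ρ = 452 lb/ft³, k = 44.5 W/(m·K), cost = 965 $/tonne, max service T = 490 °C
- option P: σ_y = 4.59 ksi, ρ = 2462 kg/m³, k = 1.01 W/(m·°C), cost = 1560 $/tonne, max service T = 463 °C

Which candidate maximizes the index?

Screen on constraints: k ≥ 22.8 W/(m·K); cost ≤ 1.5 $/kg; max service T ≥ 329 °C. Survivors: option Q, option A.
Putting every candidate on a common basis:
  option Q: σ_y = 294.0 MPa, ρ = 7810 kg/m³
  option A: σ_y = 239.0 MPa, ρ = 7240 kg/m³
  option Q: M = 5.66×10⁻³
  option A: M = 5.32×10⁻³
The maximum is for option Q.

option Q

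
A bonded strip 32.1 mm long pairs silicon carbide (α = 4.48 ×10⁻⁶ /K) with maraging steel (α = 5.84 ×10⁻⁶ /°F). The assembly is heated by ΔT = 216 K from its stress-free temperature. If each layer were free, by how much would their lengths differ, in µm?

maraging steel: α = 5.84×10⁻⁶/°F × 9/5 = 10.5×10⁻⁶/K.
Δα = |4.48 − 10.5|×10⁻⁶/K = 6.03×10⁻⁶/K.
ΔL_mismatch = Δα·L·ΔT = 6.03×10⁻⁶ × 32.1 mm × 216.0 K = 41.8 µm.

41.8 µm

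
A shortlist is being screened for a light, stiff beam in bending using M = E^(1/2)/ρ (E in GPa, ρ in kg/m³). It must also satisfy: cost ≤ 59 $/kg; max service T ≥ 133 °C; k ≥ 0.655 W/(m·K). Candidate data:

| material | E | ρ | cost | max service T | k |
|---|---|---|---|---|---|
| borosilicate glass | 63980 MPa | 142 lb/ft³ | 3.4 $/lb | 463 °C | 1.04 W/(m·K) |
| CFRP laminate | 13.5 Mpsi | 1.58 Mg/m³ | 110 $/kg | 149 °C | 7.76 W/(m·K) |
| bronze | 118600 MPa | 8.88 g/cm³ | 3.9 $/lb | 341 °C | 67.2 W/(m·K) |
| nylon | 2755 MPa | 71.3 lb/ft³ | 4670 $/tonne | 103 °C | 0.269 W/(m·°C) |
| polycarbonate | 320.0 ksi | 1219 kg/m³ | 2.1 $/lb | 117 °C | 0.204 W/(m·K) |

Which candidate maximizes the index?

Screen on constraints: cost ≤ 59 $/kg; max service T ≥ 133 °C; k ≥ 0.655 W/(m·K). Survivors: borosilicate glass, bronze.
Normalizing units and computing the index:
  borosilicate glass: E = 63.98 GPa, ρ = 2275 kg/m³
  bronze: E = 118.6 GPa, ρ = 8880 kg/m³
  borosilicate glass: M = 3.52×10⁻³
  bronze: M = 1.23×10⁻³
Borosilicate glass ranks first.

borosilicate glass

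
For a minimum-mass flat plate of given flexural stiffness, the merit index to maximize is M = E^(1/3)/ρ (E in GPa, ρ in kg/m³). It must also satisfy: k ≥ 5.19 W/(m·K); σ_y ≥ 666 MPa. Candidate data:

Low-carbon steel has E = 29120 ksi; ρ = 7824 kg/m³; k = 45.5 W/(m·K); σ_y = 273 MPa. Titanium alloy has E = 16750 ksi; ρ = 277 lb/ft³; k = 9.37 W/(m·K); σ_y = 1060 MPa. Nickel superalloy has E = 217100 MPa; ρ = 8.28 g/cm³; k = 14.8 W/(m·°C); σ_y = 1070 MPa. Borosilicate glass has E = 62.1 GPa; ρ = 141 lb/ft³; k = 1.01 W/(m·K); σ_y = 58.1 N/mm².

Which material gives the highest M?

Screen on constraints: k ≥ 5.19 W/(m·K); σ_y ≥ 666 MPa. Survivors: titanium alloy, nickel superalloy.
In SI units:
  titanium alloy: E = 115.5 GPa, ρ = 4437 kg/m³
  nickel superalloy: E = 217.1 GPa, ρ = 8280 kg/m³
  titanium alloy: M = 1.10×10⁻³
  nickel superalloy: M = 0.726×10⁻³
Titanium alloy ranks first.

titanium alloy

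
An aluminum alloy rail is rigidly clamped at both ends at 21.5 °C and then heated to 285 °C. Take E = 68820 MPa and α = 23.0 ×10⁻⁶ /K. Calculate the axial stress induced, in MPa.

417 MPa

E = 68820 MPa = 68.82 GPa.
ΔT = 263.5 K. Constrained thermal stress σ = E·α·ΔT = 68.82×10³ MPa × 23.0×10⁻⁶ × 263.5 = 417 MPa (compressive).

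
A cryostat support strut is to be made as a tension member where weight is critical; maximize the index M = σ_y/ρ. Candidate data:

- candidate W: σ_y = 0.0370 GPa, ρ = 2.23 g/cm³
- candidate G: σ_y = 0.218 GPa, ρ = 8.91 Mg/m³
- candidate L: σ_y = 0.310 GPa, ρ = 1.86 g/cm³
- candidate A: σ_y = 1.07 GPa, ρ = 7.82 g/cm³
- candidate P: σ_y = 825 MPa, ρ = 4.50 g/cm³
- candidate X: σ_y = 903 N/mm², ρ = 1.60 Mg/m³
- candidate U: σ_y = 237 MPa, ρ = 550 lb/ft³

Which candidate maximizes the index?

After converting to SI:
  candidate W: σ_y = 37.00 MPa, ρ = 2230 kg/m³
  candidate G: σ_y = 218.0 MPa, ρ = 8910 kg/m³
  candidate L: σ_y = 310.0 MPa, ρ = 1860 kg/m³
  candidate A: σ_y = 1070 MPa, ρ = 7820 kg/m³
  candidate P: σ_y = 825.0 MPa, ρ = 4500 kg/m³
  candidate X: σ_y = 903.0 MPa, ρ = 1600 kg/m³
  candidate U: σ_y = 237.0 MPa, ρ = 8810 kg/m³
  candidate X: M = 564 kN·m/kg
  candidate P: M = 183 kN·m/kg
  candidate L: M = 167 kN·m/kg
  candidate A: M = 137 kN·m/kg
  candidate U: M = 26.9 kN·m/kg
  candidate G: M = 24.5 kN·m/kg
  candidate W: M = 16.6 kN·m/kg
Highest index: candidate X.

candidate X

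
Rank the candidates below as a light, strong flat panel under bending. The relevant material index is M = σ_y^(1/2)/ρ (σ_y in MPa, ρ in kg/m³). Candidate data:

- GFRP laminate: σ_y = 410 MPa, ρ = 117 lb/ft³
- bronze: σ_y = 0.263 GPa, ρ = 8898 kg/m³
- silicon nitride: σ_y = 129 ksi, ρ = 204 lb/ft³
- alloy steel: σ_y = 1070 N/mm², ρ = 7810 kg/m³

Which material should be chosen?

Putting every candidate on a common basis:
  GFRP laminate: σ_y = 410.0 MPa, ρ = 1874 kg/m³
  bronze: σ_y = 263.0 MPa, ρ = 8898 kg/m³
  silicon nitride: σ_y = 889.4 MPa, ρ = 3268 kg/m³
  alloy steel: σ_y = 1070 MPa, ρ = 7810 kg/m³
  GFRP laminate: M = 10.8×10⁻³
  silicon nitride: M = 9.13×10⁻³
  alloy steel: M = 4.19×10⁻³
  bronze: M = 1.82×10⁻³
GFRP laminate has the largest M.

GFRP laminate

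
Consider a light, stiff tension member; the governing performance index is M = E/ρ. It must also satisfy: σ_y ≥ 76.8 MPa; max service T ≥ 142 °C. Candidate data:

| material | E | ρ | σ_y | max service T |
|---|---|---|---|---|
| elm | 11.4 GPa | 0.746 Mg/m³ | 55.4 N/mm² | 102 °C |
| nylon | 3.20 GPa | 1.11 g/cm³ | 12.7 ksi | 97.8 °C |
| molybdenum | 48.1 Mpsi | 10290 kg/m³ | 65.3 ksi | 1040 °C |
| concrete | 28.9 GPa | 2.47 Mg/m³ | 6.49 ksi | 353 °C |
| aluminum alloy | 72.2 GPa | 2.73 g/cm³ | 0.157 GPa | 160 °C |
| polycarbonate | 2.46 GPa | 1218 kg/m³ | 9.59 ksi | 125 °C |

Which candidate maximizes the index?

molybdenum

Screen on constraints: σ_y ≥ 76.8 MPa; max service T ≥ 142 °C. Survivors: molybdenum, aluminum alloy.
Convert each candidate to consistent units, then evaluate M:
  molybdenum: E = 331.6 GPa, ρ = 10290 kg/m³
  aluminum alloy: E = 72.20 GPa, ρ = 2730 kg/m³
  molybdenum: M = 32.2 MN·m/kg
  aluminum alloy: M = 26.4 MN·m/kg
Molybdenum ranks first.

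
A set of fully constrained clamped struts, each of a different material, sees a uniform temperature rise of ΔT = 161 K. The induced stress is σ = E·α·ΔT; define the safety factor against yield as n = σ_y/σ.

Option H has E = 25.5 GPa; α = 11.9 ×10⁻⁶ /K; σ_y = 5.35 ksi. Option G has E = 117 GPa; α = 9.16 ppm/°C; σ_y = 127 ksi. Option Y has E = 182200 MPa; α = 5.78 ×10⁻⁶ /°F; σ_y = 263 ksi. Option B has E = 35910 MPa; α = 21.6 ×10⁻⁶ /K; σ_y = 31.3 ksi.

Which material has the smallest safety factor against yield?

Converting E to GPa, α to ×10⁻⁶/K, σ_y to MPa, then σ and n for each:
  option H: E = 25.50, α = 11.9, σ_y = 36.89 → σ = 48.9 MPa, n = 0.755
  option G: E = 117.0, α = 9.16, σ_y = 875.6 → σ = 173 MPa, n = 5.07
  option Y: E = 182.2, α = 10.4, σ_y = 1813 → σ = 305 MPa, n = 5.94
  option B: E = 35.91, α = 21.6, σ_y = 215.8 → σ = 125 MPa, n = 1.73
Smallest n: option H with n = 0.755.

option H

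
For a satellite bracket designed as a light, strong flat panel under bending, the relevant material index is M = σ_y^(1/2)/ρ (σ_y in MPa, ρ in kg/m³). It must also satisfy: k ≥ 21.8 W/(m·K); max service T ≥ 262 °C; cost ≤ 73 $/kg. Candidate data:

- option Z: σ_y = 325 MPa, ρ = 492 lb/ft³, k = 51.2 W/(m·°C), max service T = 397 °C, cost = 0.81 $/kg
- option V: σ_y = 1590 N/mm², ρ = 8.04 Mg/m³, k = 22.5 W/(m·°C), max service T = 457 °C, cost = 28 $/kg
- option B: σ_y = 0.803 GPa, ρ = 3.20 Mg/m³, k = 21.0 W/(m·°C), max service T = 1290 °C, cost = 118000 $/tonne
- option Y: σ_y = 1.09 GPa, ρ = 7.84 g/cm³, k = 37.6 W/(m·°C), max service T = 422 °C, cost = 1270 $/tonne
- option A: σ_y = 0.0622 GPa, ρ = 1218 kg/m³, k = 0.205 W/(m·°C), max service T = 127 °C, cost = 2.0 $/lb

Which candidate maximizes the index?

Screen on constraints: k ≥ 21.8 W/(m·K); max service T ≥ 262 °C; cost ≤ 73 $/kg. Survivors: option Z, option V, option Y.
In SI units:
  option Z: σ_y = 325.0 MPa, ρ = 7881 kg/m³
  option V: σ_y = 1590 MPa, ρ = 8040 kg/m³
  option Y: σ_y = 1090 MPa, ρ = 7840 kg/m³
  option V: M = 4.96×10⁻³
  option Y: M = 4.21×10⁻³
  option Z: M = 2.29×10⁻³
Highest index: option V.

option V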